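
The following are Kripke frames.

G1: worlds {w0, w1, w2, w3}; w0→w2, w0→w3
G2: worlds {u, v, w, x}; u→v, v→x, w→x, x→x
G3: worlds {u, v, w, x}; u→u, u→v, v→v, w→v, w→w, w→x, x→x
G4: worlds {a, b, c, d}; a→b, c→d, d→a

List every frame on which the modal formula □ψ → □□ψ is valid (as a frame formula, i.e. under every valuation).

G1, G3

The schema corresponds to transitivity: ∀x ∀y ∀z (Rxy ∧ Ryz → Rxz).
G1: ✓.
G2: fails — Ruv and Rvx but not Rux.
G3: ✓.
G4: fails — Rcd and Rda but not Rca.
Valid on: G1, G3.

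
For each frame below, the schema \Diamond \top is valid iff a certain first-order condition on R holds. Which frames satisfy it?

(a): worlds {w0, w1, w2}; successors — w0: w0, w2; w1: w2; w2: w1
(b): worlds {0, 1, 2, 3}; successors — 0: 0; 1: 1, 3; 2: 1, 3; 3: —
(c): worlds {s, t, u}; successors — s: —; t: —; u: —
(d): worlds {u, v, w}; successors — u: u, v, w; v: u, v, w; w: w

(a), (d)

Frame correspondent (Sahlqvist): \forall x \exists y Rxy — i.e. seriality.
(a): holds.
(b): fails — world 3 has no successor.
(c): fails — world s has no successor.
(d): holds.
Valid on: (a), (d).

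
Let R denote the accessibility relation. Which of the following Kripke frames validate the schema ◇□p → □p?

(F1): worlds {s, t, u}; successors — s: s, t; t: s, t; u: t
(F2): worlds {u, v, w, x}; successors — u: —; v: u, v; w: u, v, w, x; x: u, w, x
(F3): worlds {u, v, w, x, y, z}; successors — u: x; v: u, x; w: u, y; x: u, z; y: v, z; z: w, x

(F1)

Frame correspondent (Sahlqvist): ∀x ∀y ∀z (Rxy ∧ Rxz → Ryz) — i.e. the Euclidean property.
(F1): condition met.
(F2): fails — Rvu and Rvv but not Ruv.
(F3): fails — Rux and Rux but not Rxx.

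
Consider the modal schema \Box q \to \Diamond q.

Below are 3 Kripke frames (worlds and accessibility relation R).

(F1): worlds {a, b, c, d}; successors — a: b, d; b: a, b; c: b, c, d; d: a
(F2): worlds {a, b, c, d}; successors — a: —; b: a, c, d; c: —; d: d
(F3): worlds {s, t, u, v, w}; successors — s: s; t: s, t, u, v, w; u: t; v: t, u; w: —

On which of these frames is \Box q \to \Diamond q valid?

This is the axiom for seriality; its first-order frame correspondent is \forall x \exists y Rxy.
(F1): satisfies the condition.
(F2): fails — world a has no successor.
(F3): fails — world w has no successor.

(F1)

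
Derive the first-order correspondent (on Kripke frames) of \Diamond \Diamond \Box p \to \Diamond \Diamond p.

This is a Sahlqvist (Geach-type) schema ◇^2□^1p → □^0◇^2p.
First-order correspondent: \forall x \forall y (x R^2 y \to \exists w (yRw \wedge x R^2 w)).

\forall x \forall y (x R^2 y \to \exists w (yRw \wedge x R^2 w))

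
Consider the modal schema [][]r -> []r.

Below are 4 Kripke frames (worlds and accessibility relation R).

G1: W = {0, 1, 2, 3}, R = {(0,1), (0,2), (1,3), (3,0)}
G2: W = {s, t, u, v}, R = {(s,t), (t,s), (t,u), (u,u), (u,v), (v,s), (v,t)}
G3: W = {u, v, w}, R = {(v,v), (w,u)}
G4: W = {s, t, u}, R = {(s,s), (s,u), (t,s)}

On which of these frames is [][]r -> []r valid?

G4

This is the axiom for density; its first-order frame correspondent is forall x forall y (Rxy -> exists z (Rxz & Rzy)).
G1: fails — R01 but no z with R0z and Rz1.
G2: fails — Rts but no z with Rtz and Rzs.
G3: fails — Rwu but no z with Rwz and Rzu.
G4: condition met.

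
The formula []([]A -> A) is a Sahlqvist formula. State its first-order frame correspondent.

shift-reflexivity: forall x forall y (Rxy -> Ryy)

Suppose □(□A→A) is valid. Take Rxy and set V(A)={w : Ryw}. Then at y, □A holds; since □(□A→A) at x, □A→A at y, so A at y, i.e. Ryy.
The converse is a direct semantic check.
Frame condition: forall x forall y (Rxy -> Ryy).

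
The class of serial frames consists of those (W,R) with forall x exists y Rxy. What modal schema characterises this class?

□s → ◇s

This is seriality; the standard corresponding axiom is D: □s → ◇s.
Suppose □s→◇s is valid. At any x set V(s)=W. Then □s at x, so ◇s at x, so x has a successor.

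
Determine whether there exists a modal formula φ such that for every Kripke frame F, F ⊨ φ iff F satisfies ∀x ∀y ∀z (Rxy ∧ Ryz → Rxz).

Yes, by □r → □□r

This is a Sahlqvist condition; the 4 axiom □r → □□r defines it.
Suppose □r→□□r is valid. Take Rxy, Ryz and set V(r)={w : Rxw}. Then □r at x, so □□r at x, so □r at y, so r at z, i.e. Rxz.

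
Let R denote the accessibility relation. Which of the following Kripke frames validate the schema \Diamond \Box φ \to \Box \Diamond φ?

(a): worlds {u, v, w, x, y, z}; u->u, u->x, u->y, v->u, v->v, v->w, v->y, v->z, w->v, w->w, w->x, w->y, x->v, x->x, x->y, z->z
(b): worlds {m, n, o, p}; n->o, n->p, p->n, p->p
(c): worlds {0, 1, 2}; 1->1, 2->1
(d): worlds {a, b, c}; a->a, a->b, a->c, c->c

(c)

Frame correspondent (Sahlqvist): \forall x \forall y \forall z (Rxy \wedge Rxz \to \exists w (Ryw \wedge Rzw)) — i.e. convergence.
(a): fails — Ruu and Ruy but u and y have no common successor.
(b): fails — Rno and Rno but o and o have no common successor.
(c): holds.
(d): fails — Raa and Rab but a and b have no common successor.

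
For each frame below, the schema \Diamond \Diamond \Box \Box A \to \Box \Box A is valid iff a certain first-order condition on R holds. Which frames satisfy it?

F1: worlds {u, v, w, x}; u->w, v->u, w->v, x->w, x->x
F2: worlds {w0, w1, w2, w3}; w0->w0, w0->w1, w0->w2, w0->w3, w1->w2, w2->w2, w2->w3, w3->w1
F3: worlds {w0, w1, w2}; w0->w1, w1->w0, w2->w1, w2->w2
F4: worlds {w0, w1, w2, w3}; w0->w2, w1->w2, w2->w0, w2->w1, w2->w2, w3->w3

F4

Frame correspondent (Sahlqvist): \forall x \forall y \forall z ((x R^2 y \wedge x R^2 z) \to \exists w (y R^2 w \wedge z = w)) — i.e. a generalized confluence (Geach) condition.
F1: fails — uR²v, uR²v but no t with vR²t and v=t.
F2: fails — w0R²w1, w0R²w0 but no w with w1R²w and w0=w.
F3: fails — w2R²w0, w2R²w1 but no w with w0R²w and w1=w.
F4: satisfies the condition.
Valid on: F4.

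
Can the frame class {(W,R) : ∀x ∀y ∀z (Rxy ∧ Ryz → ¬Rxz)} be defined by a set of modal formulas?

Any modally definable frame class is closed under surjective bounded morphisms.
The 7-cycle (worlds s,t,u,v,w,x,y with s→t→u→v→w→x→y→s) is intransitive. Mapping every world to a single reflexive point • is a surjective bounded morphism; the reflexive point is not intransitive (R••∧R•• but R••).
So no modal formula (or set of formulas) defines exactly the intransitive frames.

No — not modally definable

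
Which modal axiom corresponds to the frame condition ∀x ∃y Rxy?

The condition is seriality. The D schema □s → ◇s defines it.

□s → ◇s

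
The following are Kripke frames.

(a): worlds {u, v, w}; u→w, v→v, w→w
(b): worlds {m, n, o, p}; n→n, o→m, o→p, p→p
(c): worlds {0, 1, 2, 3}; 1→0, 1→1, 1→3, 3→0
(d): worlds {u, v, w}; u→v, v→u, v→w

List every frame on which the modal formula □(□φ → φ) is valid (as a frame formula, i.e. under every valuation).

Frame correspondent (Sahlqvist): ∀x ∀y (Rxy → Ryy) — i.e. shift-reflexivity.
(a): ✓.
(b): fails — Rom but not Rmm.
(c): fails — R10 but not R00.
(d): fails — Ruv but not Rvv.

(a)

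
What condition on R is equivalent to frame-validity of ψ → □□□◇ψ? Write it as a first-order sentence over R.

∀x ∀z (xR³z → ∃w (x = w ∧ zRw))

This is a Sahlqvist (Geach-type) schema ◇^0□^0ψ → □^3◇^1ψ.
Minimal-valuation argument: fix x; take any y with xR^0y and any z with xR^3z. Set V(ψ) to the set of worlds R-reachable from y in exactly 0 steps. Then □^0ψ holds at y, so the antecedent holds at x; validity forces ◇^1ψ at z, giving a w with zR^1w and yR^0w.
First-order correspondent: ∀x ∀z (xR³z → ∃w (x = w ∧ zRw)).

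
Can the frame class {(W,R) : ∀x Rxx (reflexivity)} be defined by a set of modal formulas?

Definable; □q → q defines it

Yes: it is reflexivity, defined by the T schema □q → q.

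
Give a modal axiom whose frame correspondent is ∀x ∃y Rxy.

The condition is seriality. The D schema □r → ◇r defines it.
Suppose □r→◇r is valid. At any x set V(r)=W. Then □r at x, so ◇r at x, so x has a successor.

□r → ◇r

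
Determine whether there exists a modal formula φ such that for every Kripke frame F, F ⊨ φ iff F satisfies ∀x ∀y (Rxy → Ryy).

Definable; □(□p → p) defines it

This is a Sahlqvist condition; the T□ axiom □(□p → p) defines it.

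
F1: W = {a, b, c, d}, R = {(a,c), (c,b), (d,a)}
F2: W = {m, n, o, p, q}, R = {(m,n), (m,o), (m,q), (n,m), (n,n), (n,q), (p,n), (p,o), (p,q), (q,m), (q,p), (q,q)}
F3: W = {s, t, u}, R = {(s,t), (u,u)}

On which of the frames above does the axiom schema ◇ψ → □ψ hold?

F1, F3

The schema corresponds to partial functionality: ∀x ∀y ∀z (Rxy ∧ Rxz → y = z).
F1: condition met.
F2: fails — m sees both n and o.
F3: condition met.
Valid on: F1, F3.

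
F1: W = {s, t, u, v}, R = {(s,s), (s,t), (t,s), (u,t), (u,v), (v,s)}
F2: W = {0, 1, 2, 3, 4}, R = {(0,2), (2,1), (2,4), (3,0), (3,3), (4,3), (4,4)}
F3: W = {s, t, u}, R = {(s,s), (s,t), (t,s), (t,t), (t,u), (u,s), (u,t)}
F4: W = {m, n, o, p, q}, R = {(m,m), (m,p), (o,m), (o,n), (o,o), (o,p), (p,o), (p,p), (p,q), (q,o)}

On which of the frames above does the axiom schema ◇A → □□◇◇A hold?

F3

This is the axiom for a generalized confluence (Geach) condition; its first-order frame correspondent is ∀x ∀y ∀z ((xRy ∧ xR²z) → ∃w (y = w ∧ zR²w)).
F1: fails — uRv, uR²s but no w with v=w and sR²w.
F2: fails — 0R2, 0R²1 but no w with 2=w and 1R²w.
F3: ✓.
F4: fails — oRm, oR²n but no w with m=w and nR²w.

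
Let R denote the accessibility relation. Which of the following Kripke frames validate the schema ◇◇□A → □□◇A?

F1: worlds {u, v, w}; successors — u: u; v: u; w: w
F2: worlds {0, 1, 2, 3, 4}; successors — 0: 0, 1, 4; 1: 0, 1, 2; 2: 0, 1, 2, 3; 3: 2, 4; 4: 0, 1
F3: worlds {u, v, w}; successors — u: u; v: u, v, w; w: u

F1, F3

This is the axiom for a generalized confluence (Geach) condition; its first-order frame correspondent is ∀x ∀y ∀z ((xR²y ∧ xR²z) → ∃w (yRw ∧ zRw)).
F1: ✓.
F2: fails — 1R²3, 1R²4 but no w with 3Rw and 4Rw.
F3: ✓.
Valid on: F1, F3.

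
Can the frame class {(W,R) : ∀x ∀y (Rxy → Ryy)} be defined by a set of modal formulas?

The condition is shift-reflexivity. A defining modal formula is □(□p → p).
Suppose □(□p→p) is valid. Take Rxy and set V(p)={w : Ryw}. Then at y, □p holds; since □(□p→p) at x, □p→p at y, so p at y, i.e. Ryy.

Definable; □(□p → p) defines it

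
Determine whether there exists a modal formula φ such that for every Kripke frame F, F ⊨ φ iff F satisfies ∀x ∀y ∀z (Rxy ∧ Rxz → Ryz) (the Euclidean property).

This is a Sahlqvist condition; the 5 axiom ◇q → □◇q defines it.

Definable; ◇q → □◇q defines it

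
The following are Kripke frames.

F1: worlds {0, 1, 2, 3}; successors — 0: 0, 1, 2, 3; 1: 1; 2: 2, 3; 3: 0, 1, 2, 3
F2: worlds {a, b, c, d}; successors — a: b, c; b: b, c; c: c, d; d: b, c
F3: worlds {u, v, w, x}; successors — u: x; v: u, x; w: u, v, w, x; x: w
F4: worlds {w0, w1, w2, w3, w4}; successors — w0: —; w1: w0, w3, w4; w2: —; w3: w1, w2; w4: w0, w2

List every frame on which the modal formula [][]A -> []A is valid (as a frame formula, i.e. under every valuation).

F1, F2

Frame correspondent (Sahlqvist): forall x forall y (Rxy -> exists z (Rxz & Rzy)) — i.e. density.
F1: condition met.
F2: condition met.
F3: fails — Rvu but no z with Rvz and Rzu.
F4: fails — Rw3w1 but no z with Rw3z and Rzw1.
Valid on: F1, F2.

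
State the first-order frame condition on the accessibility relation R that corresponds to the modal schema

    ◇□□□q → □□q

This is a Sahlqvist (Geach-type) schema ◇^1□^3q → □^2◇^0q.
First-order correspondent: ∀x ∀y ∀z ((xRy ∧ xR²z) → ∃w (yR³w ∧ z = w)).

∀x ∀y ∀z ((xRy ∧ xR²z) → ∃w (yR³w ∧ z = w))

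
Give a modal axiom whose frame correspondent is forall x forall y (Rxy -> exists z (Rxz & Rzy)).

This is density; the standard corresponding axiom is C4: □□p → □p.

□□p → □p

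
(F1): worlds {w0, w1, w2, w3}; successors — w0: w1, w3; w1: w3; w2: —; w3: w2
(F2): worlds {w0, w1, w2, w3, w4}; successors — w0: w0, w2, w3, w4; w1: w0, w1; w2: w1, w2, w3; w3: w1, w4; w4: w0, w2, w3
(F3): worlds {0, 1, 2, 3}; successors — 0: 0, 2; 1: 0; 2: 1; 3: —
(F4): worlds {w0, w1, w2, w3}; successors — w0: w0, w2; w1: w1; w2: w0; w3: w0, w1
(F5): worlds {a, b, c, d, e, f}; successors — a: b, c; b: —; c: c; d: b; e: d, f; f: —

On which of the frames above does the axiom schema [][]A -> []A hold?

(F4)

The schema corresponds to density: forall x forall y (Rxy -> exists z (Rxz & Rzy)).
(F1): fails — Rw0w1 but no z with Rw0z and Rzw1.
(F2): fails — Rw3w4 but no z with Rw3z and Rzw4.
(F3): fails — R21 but no z with R2z and Rz1.
(F4): condition met.
(F5): fails — Rab but no z with Raz and Rzb.
Valid on: (F4).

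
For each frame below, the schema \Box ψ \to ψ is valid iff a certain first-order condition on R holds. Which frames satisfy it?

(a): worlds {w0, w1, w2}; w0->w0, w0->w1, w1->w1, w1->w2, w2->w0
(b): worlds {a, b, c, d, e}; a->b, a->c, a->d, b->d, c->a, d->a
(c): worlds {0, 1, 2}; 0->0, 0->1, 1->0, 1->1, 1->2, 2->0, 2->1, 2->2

(c)

Frame correspondent (Sahlqvist): \forall x Rxx — i.e. reflexivity.
(a): fails — world w2 does not see itself.
(b): fails — world a does not see itself.
(c): condition met.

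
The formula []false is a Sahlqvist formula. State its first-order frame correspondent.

Emptiness of R

□⊥ is valid iff no world has any successor (otherwise □⊥ fails at any world with one).
Conversely, on a frame with emptiness of R the schema holds at every world under every valuation.
Frame condition: forall x forall y ~Rxy.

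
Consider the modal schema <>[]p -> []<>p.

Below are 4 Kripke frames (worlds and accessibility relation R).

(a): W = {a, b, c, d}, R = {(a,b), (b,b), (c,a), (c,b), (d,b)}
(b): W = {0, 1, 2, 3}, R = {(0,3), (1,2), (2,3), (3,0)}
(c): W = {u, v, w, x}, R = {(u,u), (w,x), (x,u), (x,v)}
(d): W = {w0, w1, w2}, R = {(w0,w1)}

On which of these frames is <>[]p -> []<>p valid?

(a), (b)

The schema corresponds to convergence: forall x forall y forall z (Rxy & Rxz -> exists w (Ryw & Rzw)).
(a): condition met.
(b): condition met.
(c): fails — Rxu and Rxv but u and v have no common successor.
(d): fails — Rw0w1 and Rw0w1 but w1 and w1 have no common successor.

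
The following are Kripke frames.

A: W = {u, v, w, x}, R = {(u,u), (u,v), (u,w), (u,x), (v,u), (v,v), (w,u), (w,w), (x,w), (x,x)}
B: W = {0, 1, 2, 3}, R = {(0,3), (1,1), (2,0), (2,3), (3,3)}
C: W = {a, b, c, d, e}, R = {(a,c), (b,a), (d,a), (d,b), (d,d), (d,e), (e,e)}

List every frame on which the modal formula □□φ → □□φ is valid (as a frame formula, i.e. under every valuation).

A, B, C

This is the axiom for a generalized confluence (Geach) condition; its first-order frame correspondent is ∀x ∀z (xR²z → ∃w (xR²w ∧ z = w)).
A: ✓.
B: ✓.
C: ✓.
Valid on: A, B, C.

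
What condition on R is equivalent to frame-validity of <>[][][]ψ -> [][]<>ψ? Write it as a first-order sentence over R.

forall x forall y forall z ((xRy & x R^2 z) -> exists w (y R^3 w & zRw))

This is a Sahlqvist (Geach-type) schema ◇^1□^3ψ → □^2◇^1ψ.
Minimal-valuation argument: fix x; take any y with xR^1y and any z with xR^2z. Set V(ψ) to the set of worlds R-reachable from y in exactly 3 steps. Then □^3ψ holds at y, so the antecedent holds at x; validity forces ◇^1ψ at z, giving a w with zR^1w and yR^3w.
First-order correspondent: forall x forall y forall z ((xRy & x R^2 z) -> exists w (y R^3 w & zRw)).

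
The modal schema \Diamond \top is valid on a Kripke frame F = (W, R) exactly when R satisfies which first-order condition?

Seriality

This schema is equivalent to the D axiom □φ → ◇φ.
It corresponds to seriality: \forall x \exists y Rxy.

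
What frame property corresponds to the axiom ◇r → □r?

Partial functionality

Suppose ◇r→□r is valid. Take Rxy, Rxz and set V(r)={y}. Then ◇r at x, so □r at x, so r at z, i.e. z=y.
Conversely, any frame satisfying ∀x ∀y ∀z (Rxy ∧ Rxz → y = z) validates the schema.
Frame condition: ∀x ∀y ∀z (Rxy ∧ Rxz → y = z).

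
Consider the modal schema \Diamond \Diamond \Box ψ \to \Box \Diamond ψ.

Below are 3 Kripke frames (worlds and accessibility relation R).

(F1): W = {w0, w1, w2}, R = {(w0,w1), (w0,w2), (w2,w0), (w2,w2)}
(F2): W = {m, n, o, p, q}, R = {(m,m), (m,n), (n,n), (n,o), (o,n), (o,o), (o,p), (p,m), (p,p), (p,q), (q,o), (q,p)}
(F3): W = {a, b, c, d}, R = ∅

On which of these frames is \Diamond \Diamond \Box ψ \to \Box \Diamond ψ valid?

(F3)

This is the axiom for a generalized confluence (Geach) condition; its first-order frame correspondent is \forall x \forall y \forall z ((x R^2 y \wedge xRz) \to \exists w (yRw \wedge zRw)).
(F1): fails — w0R²w0, w0Rw1 but no w with w0Rw and w1Rw.
(F2): fails — nR²p, nRn but no w with pRw and nRw.
(F3): condition met.
Valid on: (F3).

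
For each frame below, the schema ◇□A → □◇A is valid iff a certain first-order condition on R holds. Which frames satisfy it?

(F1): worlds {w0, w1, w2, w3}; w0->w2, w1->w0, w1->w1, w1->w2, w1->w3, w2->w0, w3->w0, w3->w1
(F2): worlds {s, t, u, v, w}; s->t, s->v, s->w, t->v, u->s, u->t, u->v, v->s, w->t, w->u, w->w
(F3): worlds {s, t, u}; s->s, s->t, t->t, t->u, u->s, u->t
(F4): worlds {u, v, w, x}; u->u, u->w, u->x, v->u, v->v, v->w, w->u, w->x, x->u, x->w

(F3), (F4)

This is the axiom for convergence; its first-order frame correspondent is ∀x ∀y ∀z (Rxy ∧ Rxz → ∃w (Ryw ∧ Rzw)).
(F1): fails — Rw1w2 and Rw1w0 but w2 and w0 have no common successor.
(F2): fails — Rsv and Rsw but v and w have no common successor.
(F3): condition met.
(F4): condition met.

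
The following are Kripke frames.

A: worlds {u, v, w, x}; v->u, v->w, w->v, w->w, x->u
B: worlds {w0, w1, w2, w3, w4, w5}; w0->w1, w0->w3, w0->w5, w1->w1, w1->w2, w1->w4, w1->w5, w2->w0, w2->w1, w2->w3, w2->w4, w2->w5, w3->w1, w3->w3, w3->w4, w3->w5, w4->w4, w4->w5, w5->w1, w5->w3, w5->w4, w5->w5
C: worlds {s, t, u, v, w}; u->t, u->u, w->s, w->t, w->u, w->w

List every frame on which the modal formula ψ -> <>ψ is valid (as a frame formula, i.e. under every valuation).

none

Frame correspondent (Sahlqvist): forall x Rxx — i.e. reflexivity.
A: fails — world u does not see itself.
B: fails — world w0 does not see itself.
C: fails — world s does not see itself.
Valid on no frame.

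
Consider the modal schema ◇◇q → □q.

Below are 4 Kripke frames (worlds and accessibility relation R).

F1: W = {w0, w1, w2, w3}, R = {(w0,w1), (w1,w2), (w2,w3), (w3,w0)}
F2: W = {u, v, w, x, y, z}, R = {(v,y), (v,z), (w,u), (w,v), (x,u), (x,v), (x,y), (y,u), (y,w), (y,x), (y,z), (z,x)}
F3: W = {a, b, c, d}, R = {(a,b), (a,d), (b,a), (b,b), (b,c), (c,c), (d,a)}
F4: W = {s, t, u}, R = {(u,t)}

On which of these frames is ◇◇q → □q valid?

Frame correspondent (Sahlqvist): ∀x ∀y ∀z ((xR²y ∧ xRz) → ∃w (y = w ∧ z = w)) — i.e. a generalized confluence (Geach) condition.
F1: fails — w0R²w2, w0Rw1 but w2 ≠ w1.
F2: fails — vR²u, vRy but u ≠ y.
F3: fails — aR²a, aRb but a ≠ b.
F4: holds.

F4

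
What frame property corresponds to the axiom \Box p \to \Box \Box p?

transitivity

This is the 4 axiom.
Its frame correspondent is transitivity — \forall x \forall y \forall z (Rxy \wedge Ryz \to Rxz).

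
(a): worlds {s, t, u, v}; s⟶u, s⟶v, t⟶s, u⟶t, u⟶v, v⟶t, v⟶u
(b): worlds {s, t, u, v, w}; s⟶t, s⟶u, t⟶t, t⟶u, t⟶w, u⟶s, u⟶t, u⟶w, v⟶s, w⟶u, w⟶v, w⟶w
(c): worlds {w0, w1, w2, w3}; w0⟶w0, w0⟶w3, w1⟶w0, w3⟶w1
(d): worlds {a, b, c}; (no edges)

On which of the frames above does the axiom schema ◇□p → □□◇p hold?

The schema corresponds to a generalized confluence (Geach) condition: ∀x ∀y ∀z ((xRy ∧ xR²z) → ∃w (yRw ∧ zRw)).
(a): fails — sRu, sR²t but no w with uRw and tRw.
(b): fails — tRt, tR²v but no w* with tRw* and vRw*.
(c): fails — w0Rw0, w0R²w3 but no w with w0Rw and w3Rw.
(d): satisfies the condition.
Valid on: (d).

(d)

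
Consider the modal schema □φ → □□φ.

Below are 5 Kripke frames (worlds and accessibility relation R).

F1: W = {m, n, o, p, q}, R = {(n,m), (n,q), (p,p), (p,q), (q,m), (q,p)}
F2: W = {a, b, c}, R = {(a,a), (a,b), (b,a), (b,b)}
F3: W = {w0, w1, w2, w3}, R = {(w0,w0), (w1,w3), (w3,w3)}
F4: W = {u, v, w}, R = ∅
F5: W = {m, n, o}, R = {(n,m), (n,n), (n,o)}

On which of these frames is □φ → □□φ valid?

F2, F3, F4, F5

This is the axiom for transitivity; its first-order frame correspondent is ∀x ∀y ∀z (Rxy ∧ Ryz → Rxz).
F1: fails — Rqp and Rpq but not Rqq.
F2: condition met.
F3: condition met.
F4: condition met.
F5: condition met.
Valid on: F2, F3, F4, F5.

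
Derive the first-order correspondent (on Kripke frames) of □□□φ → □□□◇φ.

This is a Sahlqvist (Geach-type) schema ◇^0□^3φ → □^3◇^1φ.
First-order correspondent: ∀x ∀z (xR³z → ∃w (xR³w ∧ zRw)).

∀x ∀z (xR³z → ∃w (xR³w ∧ zRw))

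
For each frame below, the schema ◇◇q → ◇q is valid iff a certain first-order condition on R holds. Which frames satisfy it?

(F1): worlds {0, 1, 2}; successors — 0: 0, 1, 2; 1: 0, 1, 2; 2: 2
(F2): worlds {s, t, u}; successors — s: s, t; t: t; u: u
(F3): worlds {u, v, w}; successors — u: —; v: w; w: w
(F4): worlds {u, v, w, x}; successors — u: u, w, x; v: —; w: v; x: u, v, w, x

Frame correspondent (Sahlqvist): ∀x ∀y (xR²y → ∃w (y = w ∧ xRw)) — i.e. a generalized confluence (Geach) condition.
(F1): condition met.
(F2): condition met.
(F3): condition met.
(F4): fails — uR²v but no t with v=t and uRt.
Valid on: (F1), (F2), (F3).

(F1), (F2), (F3)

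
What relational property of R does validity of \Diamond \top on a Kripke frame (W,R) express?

Seriality

◇⊤ holds at w iff w has a successor, so frame-validity of ◇⊤ is exactly seriality. Equivalently via □q → ◇q:
Suppose □q→◇q is valid. At any x set V(q)=W. Then □q at x, so ◇q at x, so x has a successor.
Conversely, on a frame with seriality the schema holds at every world under every valuation.
Frame condition: \forall x \exists y Rxy.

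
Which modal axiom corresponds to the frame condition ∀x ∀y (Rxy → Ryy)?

A defining formula is □(□r → r) (the T□ axiom).
Suppose □(□r→r) is valid. Take Rxy and set V(r)={w : Ryw}. Then at y, □r holds; since □(□r→r) at x, □r→r at y, so r at y, i.e. Ryy.

□(□r → r)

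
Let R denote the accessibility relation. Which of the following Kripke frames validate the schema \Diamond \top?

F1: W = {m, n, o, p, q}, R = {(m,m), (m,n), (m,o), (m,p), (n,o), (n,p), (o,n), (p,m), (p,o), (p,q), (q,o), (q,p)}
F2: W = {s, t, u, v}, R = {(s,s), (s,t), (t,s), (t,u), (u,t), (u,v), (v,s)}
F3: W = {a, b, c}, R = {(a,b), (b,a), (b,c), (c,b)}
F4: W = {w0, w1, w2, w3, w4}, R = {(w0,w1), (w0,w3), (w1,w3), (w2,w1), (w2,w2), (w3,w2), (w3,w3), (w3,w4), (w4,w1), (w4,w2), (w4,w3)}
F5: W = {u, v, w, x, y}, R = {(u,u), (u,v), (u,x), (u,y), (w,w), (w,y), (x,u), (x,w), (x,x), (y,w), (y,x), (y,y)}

This is the axiom for seriality; its first-order frame correspondent is \forall x \exists y Rxy.
F1: condition met.
F2: condition met.
F3: condition met.
F4: condition met.
F5: fails — world v has no successor.
Valid on: F1, F2, F3, F4.

F1, F2, F3, F4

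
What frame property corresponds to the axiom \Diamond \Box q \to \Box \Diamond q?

convergence

Suppose ◇□q→□◇q is valid. Take Rxy, Rxz and set V(q)={w : Ryw}. Then □q at y so ◇□q at x, so □◇q at x, so ◇q at z, giving w with Rzw and Ryw.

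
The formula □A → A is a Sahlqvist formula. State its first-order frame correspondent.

Reflexivity

Suppose □A→A is valid. At any x set V(A)={w : Rxw}. Then □A holds at x, so A holds at x, i.e. Rxx.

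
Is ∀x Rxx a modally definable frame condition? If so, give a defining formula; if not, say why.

This is a Sahlqvist condition; the T axiom □p → p defines it.
Suppose □p→p is valid. At any x set V(p)={w : Rxw}. Then □p holds at x, so p holds at x, i.e. Rxx.

Definable; □p → p defines it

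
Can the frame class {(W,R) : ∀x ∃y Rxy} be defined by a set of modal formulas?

Yes: it is seriality, defined by the D schema □q → ◇q.

Definable; □q → ◇q defines it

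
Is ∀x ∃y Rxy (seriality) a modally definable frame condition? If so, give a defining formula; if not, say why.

Yes, by □r → ◇r

Yes: it is seriality, defined by the D schema □r → ◇r.
Suppose □r→◇r is valid. At any x set V(r)=W. Then □r at x, so ◇r at x, so x has a successor.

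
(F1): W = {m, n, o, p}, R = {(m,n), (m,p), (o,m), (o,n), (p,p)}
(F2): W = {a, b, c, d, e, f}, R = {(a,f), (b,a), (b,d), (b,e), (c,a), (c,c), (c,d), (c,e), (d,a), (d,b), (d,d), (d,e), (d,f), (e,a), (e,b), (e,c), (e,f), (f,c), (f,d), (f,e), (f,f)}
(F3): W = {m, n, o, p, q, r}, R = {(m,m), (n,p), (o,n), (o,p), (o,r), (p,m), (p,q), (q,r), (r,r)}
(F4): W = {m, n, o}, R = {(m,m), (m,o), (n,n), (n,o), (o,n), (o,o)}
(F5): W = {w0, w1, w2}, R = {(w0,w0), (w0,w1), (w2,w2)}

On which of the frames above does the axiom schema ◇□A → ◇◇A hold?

(F2), (F3), (F4)

This is the axiom for a generalized confluence (Geach) condition; its first-order frame correspondent is ∀x ∀y (xRy → ∃w (yRw ∧ xR²w)).
(F1): fails — mRn but no w with nRw and mR²w.
(F2): satisfies the condition.
(F3): satisfies the condition.
(F4): satisfies the condition.
(F5): fails — w0Rw1 but no w with w1Rw and w0R²w.
Valid on: (F2), (F3), (F4).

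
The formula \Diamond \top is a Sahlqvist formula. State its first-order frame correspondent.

Seriality

This schema is equivalent to the D axiom □φ → ◇φ.
Its frame correspondent is seriality — \forall x \exists y Rxy.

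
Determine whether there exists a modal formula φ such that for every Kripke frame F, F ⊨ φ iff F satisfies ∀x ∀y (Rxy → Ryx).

Definable; q → □◇q defines it

The condition is symmetry. A defining modal formula is q → □◇q.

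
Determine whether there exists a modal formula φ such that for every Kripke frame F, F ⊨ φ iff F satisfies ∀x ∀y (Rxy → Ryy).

Yes: it is shift-reflexivity, defined by the T□ schema □(□q → q).
Suppose □(□q→q) is valid. Take Rxy and set V(q)={w : Ryw}. Then at y, □q holds; since □(□q→q) at x, □q→q at y, so q at y, i.e. Ryy.

Definable; □(□q → q) defines it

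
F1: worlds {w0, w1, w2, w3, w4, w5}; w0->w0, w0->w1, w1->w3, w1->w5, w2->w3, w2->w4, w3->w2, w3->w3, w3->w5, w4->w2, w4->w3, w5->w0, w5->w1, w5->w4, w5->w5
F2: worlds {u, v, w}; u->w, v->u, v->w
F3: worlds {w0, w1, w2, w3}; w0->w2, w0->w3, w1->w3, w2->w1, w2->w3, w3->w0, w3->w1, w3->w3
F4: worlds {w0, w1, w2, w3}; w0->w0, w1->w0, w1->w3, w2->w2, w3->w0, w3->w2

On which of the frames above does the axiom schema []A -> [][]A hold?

F2

This is the axiom for transitivity; its first-order frame correspondent is forall x forall y forall z (Rxy & Ryz -> Rxz).
F1: fails — Rw1w5 and Rw5w0 but not Rw1w0.
F2: satisfies the condition.
F3: fails — Rw1w3 and Rw3w1 but not Rw1w1.
F4: fails — Rw1w3 and Rw3w2 but not Rw1w2.
Valid on: F2.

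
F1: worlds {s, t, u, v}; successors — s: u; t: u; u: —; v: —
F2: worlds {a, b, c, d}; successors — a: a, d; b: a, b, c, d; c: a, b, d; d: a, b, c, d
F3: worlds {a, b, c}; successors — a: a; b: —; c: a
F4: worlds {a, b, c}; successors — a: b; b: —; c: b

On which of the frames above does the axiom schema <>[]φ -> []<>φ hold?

Frame correspondent (Sahlqvist): forall x forall y forall z (Rxy & Rxz -> exists w (Ryw & Rzw)) — i.e. convergence.
F1: fails — Rsu and Rsu but u and u have no common successor.
F2: satisfies the condition.
F3: satisfies the condition.
F4: fails — Rab and Rab but b and b have no common successor.
Valid on: F2, F3.

F2, F3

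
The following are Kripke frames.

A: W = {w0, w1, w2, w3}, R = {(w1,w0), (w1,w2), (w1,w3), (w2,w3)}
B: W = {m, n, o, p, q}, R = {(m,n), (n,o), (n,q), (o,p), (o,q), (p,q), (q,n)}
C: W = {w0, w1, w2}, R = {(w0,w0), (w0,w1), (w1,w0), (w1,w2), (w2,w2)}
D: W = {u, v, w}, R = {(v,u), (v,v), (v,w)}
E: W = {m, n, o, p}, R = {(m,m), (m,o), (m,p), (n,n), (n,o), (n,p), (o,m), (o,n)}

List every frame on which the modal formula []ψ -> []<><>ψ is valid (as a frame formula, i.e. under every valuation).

The schema corresponds to a generalized confluence (Geach) condition: forall x forall z (xRz -> exists w (xRw & z R^2 w)).
A: fails — w1Rw0 but no w with w1Rw and w0R²w.
B: fails — oRp but no w with oRw and pR²w.
C: satisfies the condition.
D: fails — vRu but no t with vRt and uR²t.
E: fails — mRp but no w with mRw and pR²w.
Valid on: C.

C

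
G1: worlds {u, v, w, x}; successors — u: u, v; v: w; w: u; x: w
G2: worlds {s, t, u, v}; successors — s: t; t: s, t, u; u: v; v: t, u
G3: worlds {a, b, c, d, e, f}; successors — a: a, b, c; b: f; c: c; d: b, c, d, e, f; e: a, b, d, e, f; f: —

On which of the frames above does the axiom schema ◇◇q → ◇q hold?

none

The schema corresponds to transitivity: ∀x ∀y ∀z (Rxy ∧ Ryz → Rxz).
G1: fails — Ruv and Rvw but not Ruw.
G2: fails — Ruv and Rvt but not Rut.
G3: fails — Rde and Rea but not Rda.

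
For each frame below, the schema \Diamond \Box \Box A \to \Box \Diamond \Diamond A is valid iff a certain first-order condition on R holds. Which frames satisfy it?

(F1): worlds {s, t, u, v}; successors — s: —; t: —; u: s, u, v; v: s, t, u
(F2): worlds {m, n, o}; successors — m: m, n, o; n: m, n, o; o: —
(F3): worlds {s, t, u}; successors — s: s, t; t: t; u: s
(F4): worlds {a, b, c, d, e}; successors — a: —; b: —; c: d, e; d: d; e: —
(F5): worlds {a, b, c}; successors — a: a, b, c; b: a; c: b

(F3), (F5)

Frame correspondent (Sahlqvist): \forall x \forall y \forall z ((xRy \wedge xRz) \to \exists w (y R^2 w \wedge z R^2 w)) — i.e. a generalized confluence (Geach) condition.
(F1): fails — uRs, uRs but no w with sR²w and sR²w.
(F2): fails — mRm, mRo but no w with mR²w and oR²w.
(F3): condition met.
(F4): fails — cRd, cRe but no w with dR²w and eR²w.
(F5): condition met.
Valid on: (F3), (F5).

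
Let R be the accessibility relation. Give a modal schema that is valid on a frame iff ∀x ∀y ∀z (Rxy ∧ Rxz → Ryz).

◇s → □◇s

This is the Euclidean property; the standard corresponding axiom is 5: ◇s → □◇s.
Suppose ◇s→□◇s is valid. Take Rxy, Rxz and set V(s)={y}. Then ◇s at x, so □◇s at x, so ◇s at z, so some w with Rzw has s; w=y, i.e. Rzy. By symmetry of the argument, Ryz.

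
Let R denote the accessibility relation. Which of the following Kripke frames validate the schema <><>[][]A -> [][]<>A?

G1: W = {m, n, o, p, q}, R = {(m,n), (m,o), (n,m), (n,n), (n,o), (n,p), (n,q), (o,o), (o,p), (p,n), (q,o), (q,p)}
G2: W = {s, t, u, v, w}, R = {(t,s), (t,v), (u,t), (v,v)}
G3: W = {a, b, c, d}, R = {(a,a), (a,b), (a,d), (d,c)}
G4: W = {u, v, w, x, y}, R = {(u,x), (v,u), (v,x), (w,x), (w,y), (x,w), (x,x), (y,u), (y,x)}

G1, G4

Frame correspondent (Sahlqvist): forall x forall y forall z ((x R^2 y & x R^2 z) -> exists w (y R^2 w & zRw)) — i.e. a generalized confluence (Geach) condition.
G1: condition met.
G2: fails — uR²s, uR²s but no w* with sR²w* and sRw*.
G3: fails — aR²a, aR²b but no w with aR²w and bRw.
G4: condition met.
Valid on: G1, G4.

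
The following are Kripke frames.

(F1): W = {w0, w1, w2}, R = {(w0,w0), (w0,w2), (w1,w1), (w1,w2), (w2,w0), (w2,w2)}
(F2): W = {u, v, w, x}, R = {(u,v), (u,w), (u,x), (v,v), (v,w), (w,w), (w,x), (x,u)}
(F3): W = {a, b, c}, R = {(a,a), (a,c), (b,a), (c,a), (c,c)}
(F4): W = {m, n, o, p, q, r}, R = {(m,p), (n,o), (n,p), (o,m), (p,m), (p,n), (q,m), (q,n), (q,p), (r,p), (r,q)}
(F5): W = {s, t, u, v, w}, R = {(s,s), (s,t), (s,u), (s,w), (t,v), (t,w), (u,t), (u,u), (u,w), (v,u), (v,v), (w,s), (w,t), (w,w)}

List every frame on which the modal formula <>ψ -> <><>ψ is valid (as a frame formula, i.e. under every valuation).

The schema corresponds to a generalized confluence (Geach) condition: forall x forall y (xRy -> exists w (y = w & x R^2 w)).
(F1): ✓.
(F2): fails — xRu but no t with u=t and xR²t.
(F3): ✓.
(F4): fails — mRp but no w with p=w and mR²w.
(F5): ✓.

(F1), (F3), (F5)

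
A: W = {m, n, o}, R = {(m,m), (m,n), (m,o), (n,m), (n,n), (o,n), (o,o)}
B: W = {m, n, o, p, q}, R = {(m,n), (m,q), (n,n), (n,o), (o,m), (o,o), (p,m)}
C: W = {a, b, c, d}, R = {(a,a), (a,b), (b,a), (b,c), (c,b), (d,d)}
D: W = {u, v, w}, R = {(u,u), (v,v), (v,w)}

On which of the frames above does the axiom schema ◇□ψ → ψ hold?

C

Frame correspondent (Sahlqvist): ∀x ∀y (Rxy → Ryx) — i.e. symmetry.
A: fails — Ron but not Rno.
B: fails — Rom but not Rmo.
C: holds.
D: fails — Rvw but not Rwv.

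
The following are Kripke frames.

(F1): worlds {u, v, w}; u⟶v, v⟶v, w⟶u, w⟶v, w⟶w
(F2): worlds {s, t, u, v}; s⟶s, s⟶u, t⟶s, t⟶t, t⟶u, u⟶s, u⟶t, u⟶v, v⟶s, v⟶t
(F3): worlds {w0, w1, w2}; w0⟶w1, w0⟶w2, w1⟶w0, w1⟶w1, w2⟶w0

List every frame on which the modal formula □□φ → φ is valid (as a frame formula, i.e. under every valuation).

Frame correspondent (Sahlqvist): ∀x ∃w (xR²w ∧ x = w) — i.e. a generalized confluence (Geach) condition.
(F1): fails — at u but no t with uR²t and u=t.
(F2): fails — at v but no w with vR²w and v=w.
(F3): ✓.
Valid on: (F3).

(F3)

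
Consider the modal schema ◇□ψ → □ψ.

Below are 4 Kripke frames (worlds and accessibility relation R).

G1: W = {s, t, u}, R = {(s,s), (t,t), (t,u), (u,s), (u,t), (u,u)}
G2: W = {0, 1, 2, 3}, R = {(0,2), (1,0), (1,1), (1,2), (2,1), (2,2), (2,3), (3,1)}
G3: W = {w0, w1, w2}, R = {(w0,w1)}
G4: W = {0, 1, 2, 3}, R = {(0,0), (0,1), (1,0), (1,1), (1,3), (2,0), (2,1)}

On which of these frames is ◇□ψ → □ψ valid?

none

Frame correspondent (Sahlqvist): ∀x ∀y ∀z (Rxy ∧ Rxz → Ryz) — i.e. the Euclidean property.
G1: fails — Rut and Rus but not Rts.
G2: fails — R10 and R10 but not R00.
G3: fails — Rw0w1 and Rw0w1 but not Rw1w1.
G4: fails — R10 and R13 but not R03.
Valid on no frame.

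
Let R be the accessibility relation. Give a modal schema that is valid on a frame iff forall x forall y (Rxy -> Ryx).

ψ → □◇ψ

A defining formula is ψ → □◇ψ (the B axiom).
Suppose ψ→□◇ψ is valid. Take Rxy and set V(ψ)={x}. Then ψ at x, so □◇ψ at x, so ◇ψ at y, so some z with Ryz has ψ; z=x, i.e. Ryx.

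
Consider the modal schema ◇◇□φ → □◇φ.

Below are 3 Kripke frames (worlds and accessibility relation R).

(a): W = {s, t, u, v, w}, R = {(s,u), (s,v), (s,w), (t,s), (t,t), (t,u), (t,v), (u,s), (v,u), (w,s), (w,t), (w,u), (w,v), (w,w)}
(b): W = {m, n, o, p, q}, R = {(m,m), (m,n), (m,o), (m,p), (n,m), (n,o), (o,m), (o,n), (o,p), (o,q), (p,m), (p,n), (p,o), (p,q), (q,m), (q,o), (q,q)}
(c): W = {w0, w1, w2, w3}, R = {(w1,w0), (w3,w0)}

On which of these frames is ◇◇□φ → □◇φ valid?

Frame correspondent (Sahlqvist): ∀x ∀y ∀z ((xR²y ∧ xRz) → ∃w (yRw ∧ zRw)) — i.e. a generalized confluence (Geach) condition.
(a): fails — sR²s, sRu but no w* with sRw* and uRw*.
(b): holds.
(c): holds.

(b), (c)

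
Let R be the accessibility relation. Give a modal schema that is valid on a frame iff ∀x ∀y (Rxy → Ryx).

r → □◇r

A defining formula is r → □◇r (the B axiom).
Suppose r→□◇r is valid. Take Rxy and set V(r)={x}. Then r at x, so □◇r at x, so ◇r at y, so some z with Ryz has r; z=x, i.e. Ryx.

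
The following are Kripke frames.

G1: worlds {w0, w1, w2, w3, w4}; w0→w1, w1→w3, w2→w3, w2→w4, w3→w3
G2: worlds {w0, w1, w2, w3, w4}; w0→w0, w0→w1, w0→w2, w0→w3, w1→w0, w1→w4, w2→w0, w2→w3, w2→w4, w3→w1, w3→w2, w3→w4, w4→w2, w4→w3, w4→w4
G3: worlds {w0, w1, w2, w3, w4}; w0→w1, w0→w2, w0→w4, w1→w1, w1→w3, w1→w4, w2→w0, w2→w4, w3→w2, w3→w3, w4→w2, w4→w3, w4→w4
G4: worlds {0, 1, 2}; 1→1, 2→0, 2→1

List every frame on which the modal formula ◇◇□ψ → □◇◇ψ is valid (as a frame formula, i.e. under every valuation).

This is the axiom for a generalized confluence (Geach) condition; its first-order frame correspondent is ∀x ∀y ∀z ((xR²y ∧ xRz) → ∃w (yRw ∧ zR²w)).
G1: fails — w2R²w3, w2Rw4 but no w with w3Rw and w4R²w.
G2: condition met.
G3: condition met.
G4: fails — 2R²1, 2R0 but no w with 1Rw and 0R²w.

G2, G3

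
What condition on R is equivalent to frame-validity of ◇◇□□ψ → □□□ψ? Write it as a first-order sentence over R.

This is a Sahlqvist (Geach-type) schema ◇^2□^2ψ → □^3◇^0ψ.
Minimal-valuation argument: fix x; take any y with xR^2y and any z with xR^3z. Set V(ψ) to the set of worlds R-reachable from y in exactly 2 steps. Then □^2ψ holds at y, so the antecedent holds at x; validity forces ◇^0ψ at z, giving a w with zR^0w and yR^2w.
First-order correspondent: ∀x ∀y ∀z ((xR²y ∧ xR³z) → ∃w (yR²w ∧ z = w)).

∀x ∀y ∀z ((xR²y ∧ xR³z) → ∃w (yR²w ∧ z = w))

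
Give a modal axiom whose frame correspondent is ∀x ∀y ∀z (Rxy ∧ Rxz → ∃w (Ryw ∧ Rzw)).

This is convergence; the standard corresponding axiom is .2: ◇□q → □◇q.
Suppose ◇□q→□◇q is valid. Take Rxy, Rxz and set V(q)={w : Ryw}. Then □q at y so ◇□q at x, so □◇q at x, so ◇q at z, giving w with Rzw and Ryw.

◇□q → □◇q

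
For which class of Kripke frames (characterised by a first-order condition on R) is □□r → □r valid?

This is the C4 axiom.
It corresponds to density: ∀x ∀y (Rxy → ∃z (Rxz ∧ Rzy)).

density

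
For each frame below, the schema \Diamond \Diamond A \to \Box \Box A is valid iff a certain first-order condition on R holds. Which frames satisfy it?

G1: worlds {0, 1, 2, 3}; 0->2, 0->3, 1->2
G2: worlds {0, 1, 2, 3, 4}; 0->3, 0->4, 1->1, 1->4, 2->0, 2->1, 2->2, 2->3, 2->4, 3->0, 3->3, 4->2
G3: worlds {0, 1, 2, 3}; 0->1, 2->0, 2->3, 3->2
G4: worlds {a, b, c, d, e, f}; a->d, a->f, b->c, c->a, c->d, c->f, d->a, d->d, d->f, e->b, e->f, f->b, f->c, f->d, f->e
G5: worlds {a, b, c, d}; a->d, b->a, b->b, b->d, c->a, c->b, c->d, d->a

Frame correspondent (Sahlqvist): \forall x \forall y \forall z ((x R^2 y \wedge x R^2 z) \to \exists w (y = w \wedge z = w)) — i.e. a generalized confluence (Geach) condition.
G1: holds.
G2: fails — 0R²0, 0R²2 but 0 ≠ 2.
G3: fails — 2R²1, 2R²2 but 1 ≠ 2.
G4: fails — aR²a, aR²b but a ≠ b.
G5: fails — bR²a, bR²b but a ≠ b.

G1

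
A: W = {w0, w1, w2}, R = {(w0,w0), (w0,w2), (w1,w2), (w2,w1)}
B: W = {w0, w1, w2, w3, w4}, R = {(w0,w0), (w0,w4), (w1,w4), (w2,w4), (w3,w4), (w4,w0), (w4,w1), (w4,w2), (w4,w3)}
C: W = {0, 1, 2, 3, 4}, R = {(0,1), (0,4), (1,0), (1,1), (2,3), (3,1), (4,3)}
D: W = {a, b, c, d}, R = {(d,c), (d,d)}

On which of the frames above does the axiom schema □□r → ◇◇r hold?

A, B, C

Frame correspondent (Sahlqvist): ∀x ∃w (xR²w ∧ xR²w) — i.e. a generalized confluence (Geach) condition.
A: holds.
B: holds.
C: holds.
D: fails — at a but no w with aR²w and aR²w.
Valid on: A, B, C.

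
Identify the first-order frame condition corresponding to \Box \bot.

emptiness of R

□⊥ is valid iff no world has any successor (otherwise □⊥ fails at any world with one).
The converse is a direct semantic check.
So the correspondent is emptiness of R.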